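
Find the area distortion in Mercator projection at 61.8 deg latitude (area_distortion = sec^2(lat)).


area_distortion = 1/cos^2(61.8) = 4.478

4.478


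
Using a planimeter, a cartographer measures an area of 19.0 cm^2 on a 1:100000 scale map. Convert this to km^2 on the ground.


ground_area = 19.0 * (100000/100)^2 = 19000000.0 m^2 = 19.0 km^2

19.0 km^2


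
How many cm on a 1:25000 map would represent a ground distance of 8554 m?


map_cm = 8554 * 100 / 25000 = 34.216 cm ≈ 34.22 cm

34.22 cm


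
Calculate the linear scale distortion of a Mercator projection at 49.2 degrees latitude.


SF = 1 / cos(49.2) = 1 / 0.653421 = 1.53

1.53


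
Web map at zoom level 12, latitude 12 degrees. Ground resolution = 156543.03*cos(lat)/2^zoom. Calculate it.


res = 156543.03 * cos(12) / 2^12 = 156543.03 * 0.9781476 / 4096 = 37.38 m/pixel

37.38 m/pixel


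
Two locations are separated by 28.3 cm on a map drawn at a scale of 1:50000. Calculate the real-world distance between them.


ground = 28.3 cm * 50000 / 100 = 14150.0 m = 14.15 km

14.15 km


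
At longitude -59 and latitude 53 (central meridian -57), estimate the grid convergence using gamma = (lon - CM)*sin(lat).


gamma = (-59 - -57) * sin(53) = -2 * 0.798636 = -1.597 degrees

-1.597 degrees


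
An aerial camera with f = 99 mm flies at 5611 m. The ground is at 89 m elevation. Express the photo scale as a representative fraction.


scale = f / (H - h) = 99 mm / 5522 m = 99 / 5522000 = 1:55778

1:55778


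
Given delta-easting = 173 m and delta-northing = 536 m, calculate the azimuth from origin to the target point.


az = atan2(173, 536) = 17.9 deg
adjusted to 0-360: 17.9 degrees

17.9 degrees


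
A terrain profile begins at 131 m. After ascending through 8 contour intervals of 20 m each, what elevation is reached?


elevation = 131 + 8 * 20 = 291 m

291 m


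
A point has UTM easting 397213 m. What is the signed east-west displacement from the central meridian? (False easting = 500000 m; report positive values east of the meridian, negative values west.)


displacement = 397213 - 500000 = -102787 m

-102787 m


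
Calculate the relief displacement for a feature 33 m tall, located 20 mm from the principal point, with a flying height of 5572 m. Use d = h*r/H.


d = h * r / H = 33 * 20 / 5572 = 0.12 mm

0.12 mm


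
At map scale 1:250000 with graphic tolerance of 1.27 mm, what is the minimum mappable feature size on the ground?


ground = 1.27 mm * 250000 / 1000 = 317.5 m

317.5 m


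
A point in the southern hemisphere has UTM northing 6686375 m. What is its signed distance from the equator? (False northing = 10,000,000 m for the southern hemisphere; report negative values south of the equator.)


For southern: actual = 6686375 - 10000000 = -3313625 m

-3313625 m


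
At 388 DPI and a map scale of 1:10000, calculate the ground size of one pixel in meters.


pixel_cm = 2.54 / 388 ≈ 0.006546 cm
ground = pixel_cm * 10000 / 100 = 2.54 * 10000 / (388 * 100) = 25400 / 38800 ≈ 0.65 m

0.65 m


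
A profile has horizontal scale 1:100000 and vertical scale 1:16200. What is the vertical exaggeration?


VE = horizontal_scale / vertical_scale = 100000 / 16200 ≈ 6.2

6.2x


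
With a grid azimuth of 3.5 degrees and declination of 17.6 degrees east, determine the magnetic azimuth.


magnetic azimuth = grid azimuth - declination (east +ve)
mag_az = 3.5 - 17.6 = 345.9 degrees

345.9 degrees


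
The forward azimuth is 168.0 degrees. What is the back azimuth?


back azimuth = (168.0 + 180) mod 360 = 348.0 degrees

348.0 degrees


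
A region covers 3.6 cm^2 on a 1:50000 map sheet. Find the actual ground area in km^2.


ground_area = 3.6 * (50000/100)^2 = 900000.0 m^2 = 0.9 km^2

0.9 km^2


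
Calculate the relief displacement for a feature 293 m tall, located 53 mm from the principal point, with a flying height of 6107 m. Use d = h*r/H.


d = h * r / H = 293 * 53 / 6107 = 2.54 mm

2.54 mm


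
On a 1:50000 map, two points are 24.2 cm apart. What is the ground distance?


ground = 24.2 cm * 50000 / 100 = 12100.0 m = 12.1 km

12.1 km


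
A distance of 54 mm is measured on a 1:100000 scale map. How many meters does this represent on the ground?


ground = 54 mm * 100000 / 1000 = 5400.0 m

5400.0 m


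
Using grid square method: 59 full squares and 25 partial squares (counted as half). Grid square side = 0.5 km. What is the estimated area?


effective squares = 59 + 25 * 0.5 = 71.5
area = 71.5 * 0.25 = 17.875 km^2

17.875 km^2


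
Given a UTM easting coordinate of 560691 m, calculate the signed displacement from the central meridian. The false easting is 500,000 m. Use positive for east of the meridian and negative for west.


displacement = 560691 - 500000 = 60691 m

60691 m


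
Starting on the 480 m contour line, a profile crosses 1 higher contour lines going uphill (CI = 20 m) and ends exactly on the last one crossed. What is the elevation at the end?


elevation = 480 + 1 * 20 = 500 m

500 m


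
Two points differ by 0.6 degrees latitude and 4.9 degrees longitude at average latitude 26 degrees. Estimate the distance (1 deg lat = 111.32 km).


dlat_km = 0.6 * 111.32 = 66.792
dlon_km = 4.9 * 111.32 * cos(26) ≈ 490.263
dist = sqrt(66.792^2 + 490.263^2) ≈ 494.8 km

494.8 km


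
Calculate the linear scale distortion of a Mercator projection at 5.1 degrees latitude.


SF = 1 / cos(5.1) = 1 / 0.996041 = 1.004

1.004


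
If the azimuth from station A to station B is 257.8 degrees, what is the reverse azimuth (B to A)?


back azimuth = (257.8 + 180) mod 360 = 77.8 degrees

77.8 degrees


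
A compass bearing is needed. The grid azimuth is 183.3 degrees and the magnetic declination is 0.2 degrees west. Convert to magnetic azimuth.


magnetic azimuth = grid azimuth - declination (east +ve)
mag_az = 183.3 - -0.2 = 183.5 degrees

183.5 degrees


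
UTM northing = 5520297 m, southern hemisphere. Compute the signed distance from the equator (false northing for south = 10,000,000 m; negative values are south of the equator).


For southern: actual = 5520297 - 10000000 = -4479703 m

-4479703 m


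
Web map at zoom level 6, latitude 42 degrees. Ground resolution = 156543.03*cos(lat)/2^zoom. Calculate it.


res = 156543.03 * cos(42) / 2^6 = 156543.03 * 0.74314483 / 64 = 1817.72 m/pixel

1817.72 m/pixel


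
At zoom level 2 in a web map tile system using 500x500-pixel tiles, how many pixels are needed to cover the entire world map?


tiles per axis = 2^2 = 4
total tiles = 4^2 = 16
pixels per axis = 4 * 500 = 2000
total pixels = 2000^2 = 4000000

4000000 pixels


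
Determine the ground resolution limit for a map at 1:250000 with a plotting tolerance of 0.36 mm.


ground = 0.36 mm * 250000 / 1000 = 90.0 m

90.0 m


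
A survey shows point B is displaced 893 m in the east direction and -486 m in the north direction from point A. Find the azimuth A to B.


az = atan2(893, -486) = 118.6 deg
adjusted to 0-360: 118.6 degrees

118.6 degrees


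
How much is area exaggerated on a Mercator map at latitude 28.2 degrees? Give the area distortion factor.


area_distortion = 1/cos^2(28.2) = 1.288

1.288


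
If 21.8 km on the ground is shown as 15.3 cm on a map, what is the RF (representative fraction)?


ground = 21.8 km = 2180000 cm; RF denominator = ground / map = 2180000 / 15.3 ≈ 142484; RF = 1:142484

1:142484


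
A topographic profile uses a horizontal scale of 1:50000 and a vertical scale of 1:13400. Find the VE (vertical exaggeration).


VE = horizontal_scale / vertical_scale = 50000 / 13400 ≈ 3.7

3.7x


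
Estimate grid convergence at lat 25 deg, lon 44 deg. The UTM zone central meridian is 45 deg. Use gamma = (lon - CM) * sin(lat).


gamma = (44 - 45) * sin(25) = -1 * 0.422618 = -0.423 degrees

-0.423 degrees


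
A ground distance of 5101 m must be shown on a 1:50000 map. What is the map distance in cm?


map_cm = 5101 * 100 / 50000 = 10.202 cm ≈ 10.2 cm

10.2 cm


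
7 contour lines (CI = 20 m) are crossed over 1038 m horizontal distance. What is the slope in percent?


elevation change = 7 * 20 = 140 m
slope = 140 / 1038 * 100 = 13.5%

13.5%


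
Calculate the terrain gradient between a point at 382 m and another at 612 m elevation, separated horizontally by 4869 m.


gradient = (612 - 382) / 4869 = 230 / 4869 = 0.0472

0.0472


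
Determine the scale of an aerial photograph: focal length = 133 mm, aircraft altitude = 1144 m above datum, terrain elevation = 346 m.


scale = f / (H - h) = 133 mm / 798 m = 133 / 798000 = 1:6000

1:6000


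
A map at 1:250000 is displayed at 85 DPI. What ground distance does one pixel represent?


pixel_cm = 2.54 / 85 ≈ 0.029882 cm
ground = pixel_cm * 250000 / 100 = 2.54 * 250000 / (85 * 100) = 635000 / 8500 ≈ 74.71 m

74.71 m


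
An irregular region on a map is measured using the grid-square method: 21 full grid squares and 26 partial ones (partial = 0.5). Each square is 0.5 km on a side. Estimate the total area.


effective squares = 21 + 26 * 0.5 = 34.0
area = 34.0 * 0.25 = 8.5 km^2

8.5 km^2


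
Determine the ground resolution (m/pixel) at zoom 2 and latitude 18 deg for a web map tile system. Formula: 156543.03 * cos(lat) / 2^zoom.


res = 156543.03 * cos(18) / 2^2 = 156543.03 * 0.95105652 / 4 = 37220.32 m/pixel

37220.32 m/pixel


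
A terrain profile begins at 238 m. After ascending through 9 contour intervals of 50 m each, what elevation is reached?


elevation = 238 + 9 * 50 = 688 m

688 m


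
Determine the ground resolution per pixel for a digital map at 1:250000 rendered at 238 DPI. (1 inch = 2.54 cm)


pixel_cm = 2.54 / 238 ≈ 0.010672 cm
ground = pixel_cm * 250000 / 100 = 2.54 * 250000 / (238 * 100) = 635000 / 23800 ≈ 26.68 m

26.68 m


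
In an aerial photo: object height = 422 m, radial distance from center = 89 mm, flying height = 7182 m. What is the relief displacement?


d = h * r / H = 422 * 89 / 7182 = 5.23 mm

5.23 mm


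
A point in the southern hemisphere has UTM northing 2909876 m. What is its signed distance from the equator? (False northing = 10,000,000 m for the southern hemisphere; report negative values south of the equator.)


For southern: actual = 2909876 - 10000000 = -7090124 m

-7090124 m


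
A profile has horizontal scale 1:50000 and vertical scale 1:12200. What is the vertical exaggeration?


VE = horizontal_scale / vertical_scale = 50000 / 12200 ≈ 4.1

4.1x


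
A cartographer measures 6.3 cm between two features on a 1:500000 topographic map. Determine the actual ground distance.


ground = 6.3 cm * 500000 / 100 = 31500.0 m = 31.5 km

31.5 km


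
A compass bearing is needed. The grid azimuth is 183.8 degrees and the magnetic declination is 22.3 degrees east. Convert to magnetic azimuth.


magnetic azimuth = grid azimuth - declination (east +ve)
mag_az = 183.8 - 22.3 = 161.5 degrees

161.5 degrees


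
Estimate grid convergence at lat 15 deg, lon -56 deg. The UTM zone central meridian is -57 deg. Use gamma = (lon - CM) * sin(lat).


gamma = (-56 - -57) * sin(15) = 1 * 0.258819 = 0.259 degrees

0.259 degrees


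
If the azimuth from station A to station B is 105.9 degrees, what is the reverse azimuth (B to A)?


back azimuth = (105.9 + 180) mod 360 = 285.9 degrees

285.9 degrees


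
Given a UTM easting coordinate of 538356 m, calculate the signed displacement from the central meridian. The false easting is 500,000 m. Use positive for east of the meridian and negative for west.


displacement = 538356 - 500000 = 38356 m

38356 m


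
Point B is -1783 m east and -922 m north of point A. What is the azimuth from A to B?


az = atan2(-1783, -922) = -117.3 deg
adjusted to 0-360: 242.7 degrees

242.7 degrees


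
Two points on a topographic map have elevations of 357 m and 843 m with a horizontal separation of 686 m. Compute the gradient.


gradient = (843 - 357) / 686 = 486 / 686 = 0.7085

0.7085


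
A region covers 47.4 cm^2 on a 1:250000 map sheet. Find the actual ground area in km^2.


ground_area = 47.4 * (250000/100)^2 = 296250000.0 m^2 = 296.25 km^2

296.25 km^2


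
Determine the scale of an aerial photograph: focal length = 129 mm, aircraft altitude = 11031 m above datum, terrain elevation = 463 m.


scale = f / (H - h) = 129 mm / 10568 m = 129 / 10568000 = 1:81922

1:81922


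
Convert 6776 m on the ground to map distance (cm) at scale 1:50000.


map_cm = 6776 * 100 / 50000 = 13.552 cm ≈ 13.55 cm

13.55 cm


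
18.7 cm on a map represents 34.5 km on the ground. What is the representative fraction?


ground = 34.5 km = 3450000 cm; RF denominator = ground / map = 3450000 / 18.7 ≈ 184492; RF = 1:184492

1:184492


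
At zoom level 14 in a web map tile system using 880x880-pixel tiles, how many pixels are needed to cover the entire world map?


tiles per axis = 2^14 = 16384
total tiles = 16384^2 = 268435456
pixels per axis = 16384 * 880 = 14417920
total pixels = 14417920^2 = 207876417126400

207876417126400 pixels


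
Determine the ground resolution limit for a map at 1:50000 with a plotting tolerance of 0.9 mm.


ground = 0.9 mm * 50000 / 1000 = 45.0 m

45.0 m


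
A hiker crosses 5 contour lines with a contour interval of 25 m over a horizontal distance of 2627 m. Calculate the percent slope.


elevation change = 5 * 25 = 125 m
slope = 125 / 2627 * 100 = 4.8%

4.8%


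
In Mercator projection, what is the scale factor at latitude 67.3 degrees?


SF = 1 / cos(67.3) = 1 / 0.385906 = 2.591

2.591


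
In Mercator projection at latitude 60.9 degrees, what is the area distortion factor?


area_distortion = 1/cos^2(60.9) = 4.228

4.228


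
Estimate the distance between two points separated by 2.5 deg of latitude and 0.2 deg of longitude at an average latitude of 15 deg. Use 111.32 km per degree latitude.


dlat_km = 2.5 * 111.32 = 278.3
dlon_km = 0.2 * 111.32 * cos(15) ≈ 21.505
dist = sqrt(278.3^2 + 21.505^2) ≈ 279.1 km

279.1 km


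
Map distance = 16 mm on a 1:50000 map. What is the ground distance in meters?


ground = 16 mm * 50000 / 1000 = 800.0 m

800.0 m


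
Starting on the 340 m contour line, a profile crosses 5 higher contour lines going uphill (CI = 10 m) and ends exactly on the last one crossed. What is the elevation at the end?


elevation = 340 + 5 * 10 = 390 m

390 m


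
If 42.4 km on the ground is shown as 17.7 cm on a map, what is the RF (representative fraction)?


ground = 42.4 km = 4240000 cm; RF denominator = ground / map = 4240000 / 17.7 ≈ 239548; RF = 1:239548

1:239548


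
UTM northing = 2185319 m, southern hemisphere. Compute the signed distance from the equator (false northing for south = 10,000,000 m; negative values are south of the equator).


For southern: actual = 2185319 - 10000000 = -7814681 m

-7814681 m


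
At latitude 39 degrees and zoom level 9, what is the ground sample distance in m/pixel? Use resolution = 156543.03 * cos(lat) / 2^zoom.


res = 156543.03 * cos(39) / 2^9 = 156543.03 * 0.77714596 / 512 = 237.61 m/pixel

237.61 m/pixel


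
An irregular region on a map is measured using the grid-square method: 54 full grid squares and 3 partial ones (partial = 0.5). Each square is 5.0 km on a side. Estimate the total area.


effective squares = 54 + 3 * 0.5 = 55.5
area = 55.5 * 25.0 = 1387.5 km^2

1387.5 km^2


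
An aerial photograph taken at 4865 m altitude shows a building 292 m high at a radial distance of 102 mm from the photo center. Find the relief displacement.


d = h * r / H = 292 * 102 / 4865 = 6.12 mm

6.12 mm


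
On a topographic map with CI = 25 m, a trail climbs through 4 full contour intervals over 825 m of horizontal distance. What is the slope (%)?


elevation change = 4 * 25 = 100 m
slope = 100 / 825 * 100 = 12.1%

12.1%


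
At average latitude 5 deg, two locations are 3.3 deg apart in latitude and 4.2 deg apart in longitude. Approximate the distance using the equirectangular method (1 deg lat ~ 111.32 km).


dlat_km = 3.3 * 111.32 = 367.356
dlon_km = 4.2 * 111.32 * cos(5) ≈ 465.765
dist = sqrt(367.356^2 + 465.765^2) ≈ 593.2 km

593.2 km


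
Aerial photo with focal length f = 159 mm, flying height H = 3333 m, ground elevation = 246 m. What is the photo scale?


scale = f / (H - h) = 159 mm / 3087 m = 159 / 3087000 = 1:19415

1:19415


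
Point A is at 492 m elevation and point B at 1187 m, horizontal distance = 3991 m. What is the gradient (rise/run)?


gradient = (1187 - 492) / 3991 = 695 / 3991 = 0.1741

0.1741


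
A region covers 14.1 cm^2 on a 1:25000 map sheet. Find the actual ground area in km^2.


ground_area = 14.1 * (25000/100)^2 = 881250.0 m^2 = 0.88125 km^2 ≈ 0.881 km^2

0.881 km^2


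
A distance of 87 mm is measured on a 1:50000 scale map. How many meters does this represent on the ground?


ground = 87 mm * 50000 / 1000 = 4350.0 m

4350.0 m


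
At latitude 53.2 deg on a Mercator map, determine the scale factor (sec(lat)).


SF = 1 / cos(53.2) = 1 / 0.599024 = 1.669

1.669


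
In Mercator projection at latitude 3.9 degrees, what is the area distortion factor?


area_distortion = 1/cos^2(3.9) = 1.005

1.005


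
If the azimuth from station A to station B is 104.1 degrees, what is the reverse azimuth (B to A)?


back azimuth = (104.1 + 180) mod 360 = 284.1 degrees

284.1 degrees


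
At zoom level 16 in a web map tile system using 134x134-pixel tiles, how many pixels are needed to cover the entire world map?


tiles per axis = 2^16 = 65536
total tiles = 65536^2 = 4294967296
pixels per axis = 65536 * 134 = 8781824
total pixels = 8781824^2 = 77120432766976

77120432766976 pixels


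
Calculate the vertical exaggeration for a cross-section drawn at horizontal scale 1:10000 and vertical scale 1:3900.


VE = horizontal_scale / vertical_scale = 10000 / 3900 ≈ 2.6

2.6x


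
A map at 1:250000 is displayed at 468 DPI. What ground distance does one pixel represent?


pixel_cm = 2.54 / 468 ≈ 0.005427 cm
ground = pixel_cm * 250000 / 100 = 2.54 * 250000 / (468 * 100) = 635000 / 46800 ≈ 13.57 m

13.57 m


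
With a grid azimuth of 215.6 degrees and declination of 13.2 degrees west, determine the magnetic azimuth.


magnetic azimuth = grid azimuth - declination (east +ve)
mag_az = 215.6 - -13.2 = 228.8 degrees

228.8 degrees


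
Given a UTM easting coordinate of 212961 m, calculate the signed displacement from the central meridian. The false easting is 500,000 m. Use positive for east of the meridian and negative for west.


displacement = 212961 - 500000 = -287039 m

-287039 m


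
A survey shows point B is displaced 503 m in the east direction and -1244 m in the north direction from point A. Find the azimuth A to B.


az = atan2(503, -1244) = 158.0 deg
adjusted to 0-360: 158.0 degrees

158.0 degrees


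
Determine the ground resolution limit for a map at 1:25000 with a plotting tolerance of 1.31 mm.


ground = 1.31 mm * 25000 / 1000 = 32.75 m

32.75 m


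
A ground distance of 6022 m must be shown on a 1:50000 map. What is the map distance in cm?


map_cm = 6022 * 100 / 50000 = 12.044 cm ≈ 12.04 cm

12.04 cm


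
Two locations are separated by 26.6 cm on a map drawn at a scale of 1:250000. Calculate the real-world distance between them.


ground = 26.6 cm * 250000 / 100 = 66500.0 m = 66.5 km

66.5 km


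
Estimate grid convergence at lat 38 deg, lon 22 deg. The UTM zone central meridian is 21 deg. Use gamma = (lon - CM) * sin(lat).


gamma = (22 - 21) * sin(38) = 1 * 0.615661 = 0.616 degrees

0.616 degrees


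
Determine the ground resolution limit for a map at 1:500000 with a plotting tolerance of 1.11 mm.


ground = 1.11 mm * 500000 / 1000 = 555.0 m

555.0 m


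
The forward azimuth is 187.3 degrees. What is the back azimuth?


back azimuth = (187.3 + 180) mod 360 = 7.3 degrees

7.3 degrees


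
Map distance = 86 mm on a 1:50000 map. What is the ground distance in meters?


ground = 86 mm * 50000 / 1000 = 4300.0 m

4300.0 m


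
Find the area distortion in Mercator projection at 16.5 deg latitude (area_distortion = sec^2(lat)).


area_distortion = 1/cos^2(16.5) = 1.088

1.088


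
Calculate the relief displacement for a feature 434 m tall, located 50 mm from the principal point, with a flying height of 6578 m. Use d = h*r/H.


d = h * r / H = 434 * 50 / 6578 = 3.3 mm

3.3 mm


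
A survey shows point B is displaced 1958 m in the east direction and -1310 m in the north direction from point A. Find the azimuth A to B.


az = atan2(1958, -1310) = 123.8 deg
adjusted to 0-360: 123.8 degrees

123.8 degrees


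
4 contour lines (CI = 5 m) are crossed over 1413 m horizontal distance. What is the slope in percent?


elevation change = 4 * 5 = 20 m
slope = 20 / 1413 * 100 = 1.4%

1.4%


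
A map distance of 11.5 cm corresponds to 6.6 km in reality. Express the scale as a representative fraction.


ground = 6.6 km = 660000 cm; RF denominator = ground / map = 660000 / 11.5 ≈ 57391; RF = 1:57391

1:57391


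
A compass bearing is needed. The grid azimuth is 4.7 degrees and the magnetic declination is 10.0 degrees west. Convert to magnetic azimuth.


magnetic azimuth = grid azimuth - declination (east +ve)
mag_az = 4.7 - -10.0 = 14.7 degrees

14.7 degrees


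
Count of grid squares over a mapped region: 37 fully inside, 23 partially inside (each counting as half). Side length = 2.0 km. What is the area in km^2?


effective squares = 37 + 23 * 0.5 = 48.5
area = 48.5 * 4.0 = 194.0 km^2

194.0 km^2


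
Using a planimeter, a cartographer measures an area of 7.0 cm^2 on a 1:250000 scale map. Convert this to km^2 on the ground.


ground_area = 7.0 * (250000/100)^2 = 43750000.0 m^2 = 43.75 km^2

43.75 km^2


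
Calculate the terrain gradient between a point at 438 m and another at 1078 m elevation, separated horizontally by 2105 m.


gradient = (1078 - 438) / 2105 = 640 / 2105 = 0.304

0.304


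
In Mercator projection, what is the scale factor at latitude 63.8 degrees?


SF = 1 / cos(63.8) = 1 / 0.441506 = 2.265

2.265


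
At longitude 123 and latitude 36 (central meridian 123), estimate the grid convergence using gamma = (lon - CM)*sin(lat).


gamma = (123 - 123) * sin(36) = 0 * 0.587785 = 0.0 degrees

0.0 degrees


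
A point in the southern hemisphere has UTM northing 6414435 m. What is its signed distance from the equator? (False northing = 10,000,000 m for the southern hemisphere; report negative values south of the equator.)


For southern: actual = 6414435 - 10000000 = -3585565 m

-3585565 m


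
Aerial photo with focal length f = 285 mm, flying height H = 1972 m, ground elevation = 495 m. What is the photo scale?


scale = f / (H - h) = 285 mm / 1477 m = 285 / 1477000 = 1:5182

1:5182


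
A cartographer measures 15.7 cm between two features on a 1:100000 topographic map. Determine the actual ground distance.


ground = 15.7 cm * 100000 / 100 = 15700.0 m = 15.7 km

15.7 km


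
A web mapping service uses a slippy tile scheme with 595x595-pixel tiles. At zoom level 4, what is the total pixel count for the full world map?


tiles per axis = 2^4 = 16
total tiles = 16^2 = 256
pixels per axis = 16 * 595 = 9520
total pixels = 9520^2 = 90630400

90630400 pixels


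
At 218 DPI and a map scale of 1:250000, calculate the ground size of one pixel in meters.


pixel_cm = 2.54 / 218 ≈ 0.011651 cm
ground = pixel_cm * 250000 / 100 = 2.54 * 250000 / (218 * 100) = 635000 / 21800 ≈ 29.13 m

29.13 m


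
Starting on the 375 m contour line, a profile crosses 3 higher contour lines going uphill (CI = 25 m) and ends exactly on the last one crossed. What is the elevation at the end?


elevation = 375 + 3 * 25 = 450 m

450 m


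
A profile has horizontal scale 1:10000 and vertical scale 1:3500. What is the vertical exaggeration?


VE = horizontal_scale / vertical_scale = 10000 / 3500 ≈ 2.9

2.9x


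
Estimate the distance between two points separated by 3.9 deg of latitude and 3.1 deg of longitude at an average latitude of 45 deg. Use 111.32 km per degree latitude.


dlat_km = 3.9 * 111.32 = 434.148
dlon_km = 3.1 * 111.32 * cos(45) ≈ 244.017
dist = sqrt(434.148^2 + 244.017^2) ≈ 498.0 km

498.0 km


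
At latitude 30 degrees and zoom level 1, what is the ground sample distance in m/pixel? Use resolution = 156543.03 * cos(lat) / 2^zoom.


res = 156543.03 * cos(30) / 2^1 = 156543.03 * 0.8660254 / 2 = 67785.12 m/pixel

67785.12 m/pixel


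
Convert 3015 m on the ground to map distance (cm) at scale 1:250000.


map_cm = 3015 * 100 / 250000 = 1.206 cm ≈ 1.21 cm

1.21 cm


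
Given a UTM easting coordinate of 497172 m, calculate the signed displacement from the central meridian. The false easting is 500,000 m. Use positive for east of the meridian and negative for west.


displacement = 497172 - 500000 = -2828 m

-2828 m


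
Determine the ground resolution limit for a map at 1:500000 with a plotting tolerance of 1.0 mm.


ground = 1.0 mm * 500000 / 1000 = 500.0 m

500.0 m


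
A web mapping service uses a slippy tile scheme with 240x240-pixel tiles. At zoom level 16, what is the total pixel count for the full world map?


tiles per axis = 2^16 = 65536
total tiles = 65536^2 = 4294967296
pixels per axis = 65536 * 240 = 15728640
total pixels = 15728640^2 = 247390116249600

247390116249600 pixels


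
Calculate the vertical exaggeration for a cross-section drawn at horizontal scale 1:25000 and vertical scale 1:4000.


VE = horizontal_scale / vertical_scale = 25000 / 4000 = 6.25

6.25x


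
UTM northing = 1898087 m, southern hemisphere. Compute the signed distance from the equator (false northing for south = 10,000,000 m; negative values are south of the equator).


For southern: actual = 1898087 - 10000000 = -8101913 m

-8101913 m


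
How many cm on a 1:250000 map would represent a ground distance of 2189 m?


map_cm = 2189 * 100 / 250000 = 0.8756 cm ≈ 0.88 cm

0.88 cm


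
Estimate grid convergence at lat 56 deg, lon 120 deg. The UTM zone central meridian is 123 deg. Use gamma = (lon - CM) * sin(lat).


gamma = (120 - 123) * sin(56) = -3 * 0.829038 = -2.487 degrees

-2.487 degrees


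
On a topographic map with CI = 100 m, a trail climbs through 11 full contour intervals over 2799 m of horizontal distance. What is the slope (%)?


elevation change = 11 * 100 = 1100 m
slope = 1100 / 2799 * 100 = 39.3%

39.3%


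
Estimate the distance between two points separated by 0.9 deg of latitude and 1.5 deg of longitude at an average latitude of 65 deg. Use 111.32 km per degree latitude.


dlat_km = 0.9 * 111.32 = 100.188
dlon_km = 1.5 * 111.32 * cos(65) ≈ 70.569
dist = sqrt(100.188^2 + 70.569^2) ≈ 122.5 km

122.5 km


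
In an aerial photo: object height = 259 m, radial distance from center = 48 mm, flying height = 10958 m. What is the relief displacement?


d = h * r / H = 259 * 48 / 10958 = 1.13 mm

1.13 mm


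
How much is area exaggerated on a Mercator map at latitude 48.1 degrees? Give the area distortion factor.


area_distortion = 1/cos^2(48.1) = 2.242

2.242


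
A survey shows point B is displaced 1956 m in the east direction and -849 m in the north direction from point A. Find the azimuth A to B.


az = atan2(1956, -849) = 113.5 deg
adjusted to 0-360: 113.5 degrees

113.5 degrees


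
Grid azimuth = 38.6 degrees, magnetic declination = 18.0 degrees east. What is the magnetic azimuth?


magnetic azimuth = grid azimuth - declination (east +ve)
mag_az = 38.6 - 18.0 = 20.6 degrees

20.6 degrees


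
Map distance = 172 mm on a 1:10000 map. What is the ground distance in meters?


ground = 172 mm * 10000 / 1000 = 1720.0 m

1720.0 m


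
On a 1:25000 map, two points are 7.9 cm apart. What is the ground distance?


ground = 7.9 cm * 25000 / 100 = 1975.0 m = 1.975 km

1.975 km


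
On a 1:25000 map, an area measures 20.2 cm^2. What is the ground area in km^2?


ground_area = 20.2 * (25000/100)^2 = 1262500.0 m^2 = 1.2625 km^2 ≈ 1.263 km^2

1.263 km^2


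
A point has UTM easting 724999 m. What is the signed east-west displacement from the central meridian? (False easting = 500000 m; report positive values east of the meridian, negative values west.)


displacement = 724999 - 500000 = 224999 m

224999 m


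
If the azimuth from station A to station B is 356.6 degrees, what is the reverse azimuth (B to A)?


back azimuth = (356.6 + 180) mod 360 = 176.6 degrees

176.6 degrees


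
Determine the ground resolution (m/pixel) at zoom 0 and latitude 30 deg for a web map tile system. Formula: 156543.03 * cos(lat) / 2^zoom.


res = 156543.03 * cos(30) / 2^0 = 156543.03 * 0.8660254 / 1 = 135570.24 m/pixel

135570.24 m/pixel


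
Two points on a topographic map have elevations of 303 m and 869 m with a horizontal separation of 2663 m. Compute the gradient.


gradient = (869 - 303) / 2663 = 566 / 2663 = 0.2125

0.2125


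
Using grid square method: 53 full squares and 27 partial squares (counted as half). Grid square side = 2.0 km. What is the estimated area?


effective squares = 53 + 27 * 0.5 = 66.5
area = 66.5 * 4.0 = 266.0 km^2

266.0 km^2


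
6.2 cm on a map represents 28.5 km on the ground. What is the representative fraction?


ground = 28.5 km = 2850000 cm; RF denominator = ground / map = 2850000 / 6.2 ≈ 459677; RF = 1:459677

1:459677


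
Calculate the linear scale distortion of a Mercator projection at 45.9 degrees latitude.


SF = 1 / cos(45.9) = 1 / 0.695913 = 1.437

1.437


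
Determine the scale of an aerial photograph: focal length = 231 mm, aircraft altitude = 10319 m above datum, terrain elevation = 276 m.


scale = f / (H - h) = 231 mm / 10043 m = 231 / 10043000 = 1:43476

1:43476


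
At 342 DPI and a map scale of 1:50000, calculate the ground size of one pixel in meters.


pixel_cm = 2.54 / 342 ≈ 0.007427 cm
ground = pixel_cm * 50000 / 100 = 2.54 * 50000 / (342 * 100) = 127000 / 34200 ≈ 3.71 m

3.71 m


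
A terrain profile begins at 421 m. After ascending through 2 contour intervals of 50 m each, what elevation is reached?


elevation = 421 + 2 * 50 = 521 m

521 m


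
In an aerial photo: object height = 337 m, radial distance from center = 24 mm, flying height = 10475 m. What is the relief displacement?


d = h * r / H = 337 * 24 / 10475 = 0.77 mm

0.77 mm


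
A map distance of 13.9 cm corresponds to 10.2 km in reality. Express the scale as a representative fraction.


ground = 10.2 km = 1020000 cm; RF denominator = ground / map = 1020000 / 13.9 ≈ 73381; RF = 1:73381

1:73381


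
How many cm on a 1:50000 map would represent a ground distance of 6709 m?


map_cm = 6709 * 100 / 50000 = 13.418 cm ≈ 13.42 cm

13.42 cm


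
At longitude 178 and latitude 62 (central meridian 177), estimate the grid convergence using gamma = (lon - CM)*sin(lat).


gamma = (178 - 177) * sin(62) = 1 * 0.882948 = 0.883 degrees

0.883 degrees


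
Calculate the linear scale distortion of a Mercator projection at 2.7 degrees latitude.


SF = 1 / cos(2.7) = 1 / 0.99889 = 1.001

1.001


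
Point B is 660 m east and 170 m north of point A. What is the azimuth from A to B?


az = atan2(660, 170) = 75.6 deg
adjusted to 0-360: 75.6 degrees

75.6 degrees


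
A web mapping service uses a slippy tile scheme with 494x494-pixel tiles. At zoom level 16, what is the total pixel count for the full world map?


tiles per axis = 2^16 = 65536
total tiles = 65536^2 = 4294967296
pixels per axis = 65536 * 494 = 32374784
total pixels = 32374784^2 = 1048126639046656

1048126639046656 pixels


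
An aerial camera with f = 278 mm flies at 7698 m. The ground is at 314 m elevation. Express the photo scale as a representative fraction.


scale = f / (H - h) = 278 mm / 7384 m = 278 / 7384000 = 1:26561

1:26561


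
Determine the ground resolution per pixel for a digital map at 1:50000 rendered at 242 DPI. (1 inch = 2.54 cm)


pixel_cm = 2.54 / 242 ≈ 0.010496 cm
ground = pixel_cm * 50000 / 100 = 2.54 * 50000 / (242 * 100) = 127000 / 24200 ≈ 5.25 m

5.25 m


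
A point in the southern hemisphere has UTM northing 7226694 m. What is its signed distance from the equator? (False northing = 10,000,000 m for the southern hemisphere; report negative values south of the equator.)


For southern: actual = 7226694 - 10000000 = -2773306 m

-2773306 m


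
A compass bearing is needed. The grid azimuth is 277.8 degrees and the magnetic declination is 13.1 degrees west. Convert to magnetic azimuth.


magnetic azimuth = grid azimuth - declination (east +ve)
mag_az = 277.8 - -13.1 = 290.9 degrees

290.9 degrees


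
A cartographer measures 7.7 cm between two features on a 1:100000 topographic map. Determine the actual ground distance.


ground = 7.7 cm * 100000 / 100 = 7700.0 m = 7.7 km

7.7 km


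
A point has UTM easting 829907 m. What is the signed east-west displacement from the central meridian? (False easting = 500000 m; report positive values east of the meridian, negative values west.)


displacement = 829907 - 500000 = 329907 m

329907 m


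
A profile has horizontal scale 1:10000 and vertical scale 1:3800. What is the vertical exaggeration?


VE = horizontal_scale / vertical_scale = 10000 / 3800 ≈ 2.6

2.6x


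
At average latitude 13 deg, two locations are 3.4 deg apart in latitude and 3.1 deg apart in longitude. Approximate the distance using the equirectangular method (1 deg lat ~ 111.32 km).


dlat_km = 3.4 * 111.32 = 378.488
dlon_km = 3.1 * 111.32 * cos(13) ≈ 336.247
dist = sqrt(378.488^2 + 336.247^2) ≈ 506.3 km

506.3 km


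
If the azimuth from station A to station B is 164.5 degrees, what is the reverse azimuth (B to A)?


back azimuth = (164.5 + 180) mod 360 = 344.5 degrees

344.5 degrees


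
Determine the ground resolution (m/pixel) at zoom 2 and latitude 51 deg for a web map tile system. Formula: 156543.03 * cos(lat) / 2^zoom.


res = 156543.03 * cos(51) / 2^2 = 156543.03 * 0.62932039 / 4 = 24628.93 m/pixel

24628.93 m/pixel


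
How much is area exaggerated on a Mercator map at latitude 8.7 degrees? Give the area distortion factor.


area_distortion = 1/cos^2(8.7) = 1.023

1.023


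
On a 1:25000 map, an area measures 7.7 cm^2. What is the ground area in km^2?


ground_area = 7.7 * (25000/100)^2 = 481250.0 m^2 = 0.48125 km^2 ≈ 0.481 km^2

0.481 km^2


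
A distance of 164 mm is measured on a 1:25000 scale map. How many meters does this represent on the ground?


ground = 164 mm * 25000 / 1000 = 4100.0 m

4100.0 m


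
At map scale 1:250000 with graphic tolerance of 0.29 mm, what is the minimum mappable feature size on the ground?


ground = 0.29 mm * 250000 / 1000 = 72.5 m

72.5 m


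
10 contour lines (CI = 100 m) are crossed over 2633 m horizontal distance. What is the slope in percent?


elevation change = 10 * 100 = 1000 m
slope = 1000 / 2633 * 100 = 38.0%

38.0%


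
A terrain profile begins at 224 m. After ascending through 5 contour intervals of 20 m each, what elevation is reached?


elevation = 224 + 5 * 20 = 324 m

324 m


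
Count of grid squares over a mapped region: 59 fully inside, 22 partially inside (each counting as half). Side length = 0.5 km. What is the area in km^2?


effective squares = 59 + 22 * 0.5 = 70.0
area = 70.0 * 0.25 = 17.5 km^2

17.5 km^2


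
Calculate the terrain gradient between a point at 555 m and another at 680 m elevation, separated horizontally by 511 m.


gradient = (680 - 555) / 511 = 125 / 511 = 0.2446

0.2446


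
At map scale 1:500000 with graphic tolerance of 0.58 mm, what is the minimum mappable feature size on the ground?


ground = 0.58 mm * 500000 / 1000 = 290.0 m

290.0 m


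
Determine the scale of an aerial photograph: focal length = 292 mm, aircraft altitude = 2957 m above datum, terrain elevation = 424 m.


scale = f / (H - h) = 292 mm / 2533 m = 292 / 2533000 = 1:8675

1:8675


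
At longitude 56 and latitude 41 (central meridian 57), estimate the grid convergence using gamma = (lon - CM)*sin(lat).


gamma = (56 - 57) * sin(41) = -1 * 0.656059 = -0.656 degrees

-0.656 degrees


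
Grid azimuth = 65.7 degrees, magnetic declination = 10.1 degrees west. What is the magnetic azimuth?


magnetic azimuth = grid azimuth - declination (east +ve)
mag_az = 65.7 - -10.1 = 75.8 degrees

75.8 degrees


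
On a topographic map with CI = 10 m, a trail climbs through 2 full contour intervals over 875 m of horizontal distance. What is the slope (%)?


elevation change = 2 * 10 = 20 m
slope = 20 / 875 * 100 = 2.3%

2.3%


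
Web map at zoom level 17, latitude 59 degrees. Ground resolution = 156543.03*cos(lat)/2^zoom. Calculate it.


res = 156543.03 * cos(59) / 2^17 = 156543.03 * 0.51503807 / 131072 = 0.62 m/pixel

0.62 m/pixel


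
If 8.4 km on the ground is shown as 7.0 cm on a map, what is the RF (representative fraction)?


ground = 8.4 km = 840000 cm; RF denominator = ground / map = 840000 / 7.0 = 120000; RF = 1:120000

1:120000


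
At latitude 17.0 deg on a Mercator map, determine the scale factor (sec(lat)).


SF = 1 / cos(17.0) = 1 / 0.956305 = 1.046

1.046


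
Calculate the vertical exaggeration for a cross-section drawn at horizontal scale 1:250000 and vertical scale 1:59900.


VE = horizontal_scale / vertical_scale = 250000 / 59900 ≈ 4.2

4.2x


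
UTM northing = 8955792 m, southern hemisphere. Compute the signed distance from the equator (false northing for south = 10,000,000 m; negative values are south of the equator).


For southern: actual = 8955792 - 10000000 = -1044208 m

-1044208 m


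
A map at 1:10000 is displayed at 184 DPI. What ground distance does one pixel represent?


pixel_cm = 2.54 / 184 ≈ 0.013804 cm
ground = pixel_cm * 10000 / 100 = 2.54 * 10000 / (184 * 100) = 25400 / 18400 ≈ 1.38 m

1.38 m


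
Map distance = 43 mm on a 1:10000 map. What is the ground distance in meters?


ground = 43 mm * 10000 / 1000 = 430.0 m

430.0 m


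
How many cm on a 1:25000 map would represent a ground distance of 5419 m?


map_cm = 5419 * 100 / 25000 = 21.676 cm ≈ 21.68 cm

21.68 cm


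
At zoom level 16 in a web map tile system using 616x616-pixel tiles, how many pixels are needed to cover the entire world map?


tiles per axis = 2^16 = 65536
total tiles = 65536^2 = 4294967296
pixels per axis = 65536 * 616 = 40370176
total pixels = 40370176^2 = 1629751110270976

1629751110270976 pixels


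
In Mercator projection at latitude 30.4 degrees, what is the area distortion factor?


area_distortion = 1/cos^2(30.4) = 1.344

1.344


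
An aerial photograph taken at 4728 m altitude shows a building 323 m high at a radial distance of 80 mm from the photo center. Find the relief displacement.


d = h * r / H = 323 * 80 / 4728 = 5.47 mm

5.47 mm


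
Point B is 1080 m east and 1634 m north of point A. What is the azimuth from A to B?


az = atan2(1080, 1634) = 33.5 deg
adjusted to 0-360: 33.5 degrees

33.5 degrees


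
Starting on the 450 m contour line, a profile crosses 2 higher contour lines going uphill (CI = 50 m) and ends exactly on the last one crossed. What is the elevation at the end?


elevation = 450 + 2 * 50 = 550 m

550 m


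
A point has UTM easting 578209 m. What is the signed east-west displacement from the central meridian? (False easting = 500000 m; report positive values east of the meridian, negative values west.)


displacement = 578209 - 500000 = 78209 m

78209 m
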